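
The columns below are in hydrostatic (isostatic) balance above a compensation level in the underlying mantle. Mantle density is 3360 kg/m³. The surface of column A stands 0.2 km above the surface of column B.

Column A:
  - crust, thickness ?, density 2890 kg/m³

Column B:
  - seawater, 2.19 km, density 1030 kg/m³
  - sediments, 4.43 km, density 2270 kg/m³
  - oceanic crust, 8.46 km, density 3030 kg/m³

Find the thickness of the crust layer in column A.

28.5 km

Take the compensation level at the base of the deeper column (depth z_c below the surface of column A) and equate Σ ρ_i t_i down to z_c; mantle fills any gap and the z_c terms cancel.
Column A: x×2890 + (z_c − 0 − x)×3360
Column B: 0.2×0 + 2.19×1030 + 4.43×2270 + 8.46×3030 + (z_c − 0.2 − 15.08)×3360
The z_c×3360 term appears on both sides and cancels. Collect the known terms of each column as K = Σ(ρt)_known − 3360 × (depth of known layers): K_A = 0 − 3360×0 = 0; K_B = 37945.6 − 3360×(0.2 + 15.08) = −13395.2.
Balance: K_A − x×(3360 − 2890) = K_B, so x = (K_A − K_B)/(3360 − 2890) = 13395.2/470 = 28.5 km.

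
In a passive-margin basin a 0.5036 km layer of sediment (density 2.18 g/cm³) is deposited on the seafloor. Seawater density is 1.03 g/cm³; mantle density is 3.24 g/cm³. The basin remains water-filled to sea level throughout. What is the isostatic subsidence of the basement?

0.262 km

Submarine loading: the sediment displaces seawater, and the subsidence is in turn flooded, so s (ρ_m − ρ_w) = t (ρ_sed − ρ_w).
s = 0.5036 km × (2.18 − 1.03) / (3.24 − 1.03) = 0.262 km.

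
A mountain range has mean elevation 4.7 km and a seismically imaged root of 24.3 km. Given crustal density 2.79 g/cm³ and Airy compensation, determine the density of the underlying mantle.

3.33 g/cm³

Airy balance: ρ_c h = (ρ_m − ρ_c) r → ρ_m = ρ_c (1 + h/r).
ρ_m = 2.79 × (1 + 4.7 km/24.3 km) = 3.33 g/cm³.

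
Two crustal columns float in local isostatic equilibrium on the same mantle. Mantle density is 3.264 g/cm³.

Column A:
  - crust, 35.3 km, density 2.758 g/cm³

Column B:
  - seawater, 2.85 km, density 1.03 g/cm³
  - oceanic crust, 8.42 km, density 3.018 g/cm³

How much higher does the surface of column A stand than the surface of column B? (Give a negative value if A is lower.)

2.89 km

For any compensation level in the mantle, the mantle terms cancel and isostasy reduces to e = (Σt_A − Σt_B) − (Σ(ρt)_A − Σ(ρt)_B) / ρ_m.
Σt_A = 35.3 km; Σt_B = 11.27 km; Σ(ρt)_A = 97.3574; Σ(ρt)_B = 28.34706 (in km·g/cm³).
e = (35.3 − 11.27) − (97.3574 − 28.34706) / 3.264 = 2.89 km.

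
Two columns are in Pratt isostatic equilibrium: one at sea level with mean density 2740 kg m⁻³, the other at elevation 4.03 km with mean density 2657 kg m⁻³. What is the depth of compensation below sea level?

ρ_ref D = ρ (D + h) → D (ρ_ref − ρ) = ρ h.
D = ρ h/(ρ_ref − ρ) = 2657 × 4.03 km/(2740 − 2657) = 129 km.

129 km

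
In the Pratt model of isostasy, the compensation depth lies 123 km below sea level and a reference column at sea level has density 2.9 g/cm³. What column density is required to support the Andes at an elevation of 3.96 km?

2.81 g/cm³

Pratt balance: ρ_ref D = ρ (D + h).
ρ = ρ_ref D/(D + h) = 2.9 × 123 km/(123 km + 3.96 km) = 2.81 g/cm³.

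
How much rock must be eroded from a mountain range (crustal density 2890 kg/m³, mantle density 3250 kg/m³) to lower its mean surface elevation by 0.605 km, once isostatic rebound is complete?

Net drop Δ = e − u = e − e ρ_c/ρ_m = e (ρ_m − ρ_c)/ρ_m.
e = Δ ρ_m/(ρ_m − ρ_c) = 0.605 km × 3250/360 = 5.46 km.

5.46 km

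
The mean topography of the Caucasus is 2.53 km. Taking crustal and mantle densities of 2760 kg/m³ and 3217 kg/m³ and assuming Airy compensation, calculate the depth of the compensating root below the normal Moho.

15.3 km

In Airy isostatic equilibrium: the weight of the topography is balanced by the buoyancy of the root, ρ_c h = (ρ_m − ρ_c) r.
r = h · ρ_c / (ρ_m − ρ_c) = 2.53 km × 2760 / (3217 − 2760) = 15.3 km.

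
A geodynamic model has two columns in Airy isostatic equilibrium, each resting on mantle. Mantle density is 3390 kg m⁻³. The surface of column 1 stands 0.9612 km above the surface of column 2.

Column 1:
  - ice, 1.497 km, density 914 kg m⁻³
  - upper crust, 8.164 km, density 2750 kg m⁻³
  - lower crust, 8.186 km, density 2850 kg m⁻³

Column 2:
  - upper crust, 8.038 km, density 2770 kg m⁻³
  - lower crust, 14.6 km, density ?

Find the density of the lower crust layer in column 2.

3040 kg m⁻³

Take the compensation level at the base of the deeper column (depth z_c below the surface of column 1) and equate Σ ρ_i t_i down to z_c; mantle fills any gap and the z_c terms cancel.
Column 1: 1.497×914 + 8.164×2750 + 8.186×2850 + (z_c − 17.847)×3390
Column 2: 0.9612×0 + 8.038×2770 + 14.6×ρ + (z_c − 0.9612 − 22.638)×3390
The z_c×3390 term appears on both sides and cancels. Collect the known terms of each column as K = Σ(ρt)_known − 3390 × (depth of known layers): K_1 = 47149.358 − 3390×17.847 = −13351.972; K_2 = 22265.26 − 3390×(0.9612 + 22.638) = −57736.028.
Balance: K_1 = K_2 + 14.6×ρ, so ρ = (K_1 − K_2)/14.6 = 44384.1/14.6 = 3040 kg m⁻³.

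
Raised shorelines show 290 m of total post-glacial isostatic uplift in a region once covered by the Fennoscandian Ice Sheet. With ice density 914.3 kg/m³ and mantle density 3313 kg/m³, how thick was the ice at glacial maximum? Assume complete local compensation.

1050 m

u = t ρ_ice/ρ_m → t = u ρ_m/ρ_ice = 290 m × 3313/914.3 = 1050 m.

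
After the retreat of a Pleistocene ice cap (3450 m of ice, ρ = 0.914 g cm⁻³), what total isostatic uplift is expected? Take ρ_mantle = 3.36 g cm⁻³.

938 m

Removing the load lets mantle flow back in; uplift u satisfies ρ_ice t = ρ_m u.
u = t ρ_ice/ρ_m = 3450 m × 0.914/3.36 = 938 m.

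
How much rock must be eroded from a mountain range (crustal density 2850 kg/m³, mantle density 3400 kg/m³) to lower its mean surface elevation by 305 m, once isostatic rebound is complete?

Net drop Δ = e − u = e − e ρ_c/ρ_m = e (ρ_m − ρ_c)/ρ_m.
e = Δ ρ_m/(ρ_m − ρ_c) = 305 m × 3400/550 = 1890 m.

1890 m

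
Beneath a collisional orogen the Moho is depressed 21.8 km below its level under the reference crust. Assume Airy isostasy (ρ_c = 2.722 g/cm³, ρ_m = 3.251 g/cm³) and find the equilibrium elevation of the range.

Equating mass per unit area of the two columns: ρ_c h = (ρ_m − ρ_c) r.
h = r (ρ_m − ρ_c) / ρ_c = 21.8 km × (3.251 − 2.722) / 2.722 = 4.24 km.

4.24 km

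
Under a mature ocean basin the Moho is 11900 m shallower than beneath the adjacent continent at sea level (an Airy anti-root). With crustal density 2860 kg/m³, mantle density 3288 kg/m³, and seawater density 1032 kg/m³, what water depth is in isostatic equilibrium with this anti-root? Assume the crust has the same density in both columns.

Replacing a thickness d of crust by seawater at the top must be balanced by replacing crust with mantle at the base: d (ρ_c − ρ_w) = a (ρ_m − ρ_c).
d = a (ρ_m − ρ_c)/(ρ_c − ρ_w) = 11900 m × 428/1828 = 2790 m.

2790 m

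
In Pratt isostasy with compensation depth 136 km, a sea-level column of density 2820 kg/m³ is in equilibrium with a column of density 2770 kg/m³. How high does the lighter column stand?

2.45 km

ρ_ref D = ρ (D + h) → h = D (ρ_ref − ρ)/ρ.
h = 136 km × (2820 − 2770)/2770 = 2.45 km.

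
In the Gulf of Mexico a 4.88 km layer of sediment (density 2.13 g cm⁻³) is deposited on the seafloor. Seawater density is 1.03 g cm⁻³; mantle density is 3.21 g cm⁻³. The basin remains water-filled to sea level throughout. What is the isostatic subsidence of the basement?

2.46 km

Submarine loading: the sediment displaces seawater, and the subsidence is in turn flooded, so s (ρ_m − ρ_w) = t (ρ_sed − ρ_w).
s = 4.88 km × (2.13 − 1.03) / (3.21 − 1.03) = 2.46 km.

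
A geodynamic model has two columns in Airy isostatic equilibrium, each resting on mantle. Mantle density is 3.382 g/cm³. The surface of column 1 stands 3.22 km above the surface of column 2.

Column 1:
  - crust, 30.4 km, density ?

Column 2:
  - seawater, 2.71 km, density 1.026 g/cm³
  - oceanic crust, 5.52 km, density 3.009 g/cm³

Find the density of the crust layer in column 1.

2.75 g/cm³

Take the compensation level at the base of the deeper column (depth z_c below the surface of column 1) and equate Σ ρ_i t_i down to z_c; mantle fills any gap and the z_c terms cancel.
Column 1: 30.4×ρ + (z_c − 30.4)×3.382
Column 2: 3.22×0 + 2.71×1.026 + 5.52×3.009 + (z_c − 3.22 − 8.23)×3.382
The z_c×3.382 term appears on both sides and cancels. Collect the known terms of each column as K = Σ(ρt)_known − 3.382 × (depth of known layers): K_1 = 0 − 3.382×30.4 = −102.8128; K_2 = 19.39014 − 3.382×(3.22 + 8.23) = −19.33376.
Balance: K_1 + 30.4×ρ = K_2, so ρ = (K_2 − K_1)/30.4 = 83.479/30.4 = 2.75 g/cm³.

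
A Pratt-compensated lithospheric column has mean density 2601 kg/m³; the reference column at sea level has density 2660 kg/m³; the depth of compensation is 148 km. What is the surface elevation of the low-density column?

ρ_ref D = ρ (D + h) → h = D (ρ_ref − ρ)/ρ.
h = 148 km × (2660 − 2601)/2601 = 3.36 km.

3.36 km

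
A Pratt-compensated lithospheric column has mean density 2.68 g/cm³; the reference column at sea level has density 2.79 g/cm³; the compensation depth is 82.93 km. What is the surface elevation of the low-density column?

ρ_ref D = ρ (D + h) → h = D (ρ_ref − ρ)/ρ.
h = 82.93 km × (2.79 − 2.68)/2.68 = 3.4 km.

3.4 km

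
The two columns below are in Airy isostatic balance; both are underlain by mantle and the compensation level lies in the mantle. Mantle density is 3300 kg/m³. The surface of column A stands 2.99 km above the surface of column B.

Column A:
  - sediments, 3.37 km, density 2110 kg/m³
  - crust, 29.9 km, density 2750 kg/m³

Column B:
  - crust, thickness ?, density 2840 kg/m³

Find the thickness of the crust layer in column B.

23 km

Take the compensation level at the base of the deeper column (depth z_c below the surface of column A) and equate Σ ρ_i t_i down to z_c; mantle fills any gap and the z_c terms cancel.
Column A: 3.37×2110 + 29.9×2750 + (z_c − 33.27)×3300
Column B: 2.99×0 + x×2840 + (z_c − 2.99 − 0 − x)×3300
The z_c×3300 term appears on both sides and cancels. Collect the known terms of each column as K = Σ(ρt)_known − 3300 × (depth of known layers): K_A = 89335.7 − 3300×33.27 = −20455.3; K_B = 0 − 3300×(2.99 + 0) = −9867.
Balance: K_A = K_B − x×(3300 − 2840), so x = (K_B − K_A)/(3300 − 2840) = 10588.3/460 = 23 km.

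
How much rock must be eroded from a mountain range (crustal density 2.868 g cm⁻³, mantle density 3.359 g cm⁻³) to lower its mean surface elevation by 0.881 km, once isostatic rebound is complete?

Net drop Δ = e − u = e − e ρ_c/ρ_m = e (ρ_m − ρ_c)/ρ_m.
e = Δ ρ_m/(ρ_m − ρ_c) = 0.881 km × 3.359/0.491 = 6.03 km.

6.03 km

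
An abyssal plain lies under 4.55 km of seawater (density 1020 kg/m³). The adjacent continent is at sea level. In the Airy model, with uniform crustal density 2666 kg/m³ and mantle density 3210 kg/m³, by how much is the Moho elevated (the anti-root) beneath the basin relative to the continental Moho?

In Airy isostatic equilibrium: replacing crust with seawater at the top is compensated by replacing crust with mantle at the base: d (ρ_c − ρ_w) = a (ρ_m − ρ_c).
a = d (ρ_c − ρ_w)/(ρ_m − ρ_c) = 4.55 km × 1646/544 = 13.8 km.

13.8 km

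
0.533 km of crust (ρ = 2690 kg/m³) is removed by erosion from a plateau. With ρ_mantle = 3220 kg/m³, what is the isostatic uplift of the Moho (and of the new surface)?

0.445 km

Unloading: uplift u = e ρ_c/ρ_m = 0.533 km × 2690/3220 = 0.445 km.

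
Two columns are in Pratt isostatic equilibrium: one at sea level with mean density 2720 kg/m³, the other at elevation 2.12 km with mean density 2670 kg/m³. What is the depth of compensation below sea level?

ρ_ref D = ρ (D + h) → D (ρ_ref − ρ) = ρ h.
D = ρ h/(ρ_ref − ρ) = 2670 × 2.12 km/(2720 − 2670) = 113 km.

113 km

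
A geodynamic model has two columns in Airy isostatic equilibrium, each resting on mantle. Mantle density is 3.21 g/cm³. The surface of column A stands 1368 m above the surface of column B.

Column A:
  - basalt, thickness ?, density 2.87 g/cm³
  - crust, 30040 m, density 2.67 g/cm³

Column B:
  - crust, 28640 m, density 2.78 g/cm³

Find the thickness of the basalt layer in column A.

Take the compensation level at the base of the deeper column (depth z_c below the surface of column A) and equate Σ ρ_i t_i down to z_c; mantle fills any gap and the z_c terms cancel.
Column A: x×2.87 + 30040×2.67 + (z_c − 30040 − x)×3.21
Column B: 1368×0 + 28640×2.78 + (z_c − 1368 − 28640)×3.21
The z_c×3.21 term appears on both sides and cancels. Collect the known terms of each column as K = Σ(ρt)_known − 3.21 × (depth of known layers): K_A = 80206.8 − 3.21×30040 = −16221.6; K_B = 79619.2 − 3.21×(1368 + 28640) = −16706.48.
Balance: K_A − x×(3.21 − 2.87) = K_B, so x = (K_A − K_B)/(3.21 − 2.87) = 484.88/0.34 = 1430 m.

1430 m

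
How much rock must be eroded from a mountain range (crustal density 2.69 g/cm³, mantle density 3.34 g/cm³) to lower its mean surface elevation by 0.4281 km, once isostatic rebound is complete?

2.2 km

Net drop Δ = e − u = e − e ρ_c/ρ_m = e (ρ_m − ρ_c)/ρ_m.
e = Δ ρ_m/(ρ_m − ρ_c) = 0.4281 km × 3.34/0.65 = 2.2 km.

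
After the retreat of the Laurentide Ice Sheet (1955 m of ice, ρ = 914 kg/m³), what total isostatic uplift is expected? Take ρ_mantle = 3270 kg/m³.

546 m

Removing the load lets mantle flow back in; uplift u satisfies ρ_ice t = ρ_m u.
u = t ρ_ice/ρ_m = 1955 m × 914/3270 = 546 m.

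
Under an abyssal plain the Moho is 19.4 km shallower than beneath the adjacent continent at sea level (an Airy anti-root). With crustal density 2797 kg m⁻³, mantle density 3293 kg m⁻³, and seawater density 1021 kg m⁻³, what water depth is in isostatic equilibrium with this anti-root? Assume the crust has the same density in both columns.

Replacing a thickness d of crust by seawater at the top must be balanced by replacing crust with mantle at the base: d (ρ_c − ρ_w) = a (ρ_m − ρ_c).
d = a (ρ_m − ρ_c)/(ρ_c − ρ_w) = 19.4 km × 496/1776 = 5.42 km.

5.42 km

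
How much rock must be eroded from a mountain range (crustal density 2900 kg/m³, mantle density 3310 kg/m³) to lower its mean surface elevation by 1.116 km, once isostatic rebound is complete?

Net drop Δ = e − u = e − e ρ_c/ρ_m = e (ρ_m − ρ_c)/ρ_m.
e = Δ ρ_m/(ρ_m − ρ_c) = 1.116 km × 3310/410 = 9.01 km.

9.01 km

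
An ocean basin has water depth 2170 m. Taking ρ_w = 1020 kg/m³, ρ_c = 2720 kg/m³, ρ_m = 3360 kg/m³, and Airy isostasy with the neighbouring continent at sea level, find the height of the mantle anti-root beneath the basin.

In Airy isostatic equilibrium: replacing crust with seawater at the top is compensated by replacing crust with mantle at the base: d (ρ_c − ρ_w) = a (ρ_m − ρ_c).
a = d (ρ_c − ρ_w)/(ρ_m − ρ_c) = 2170 m × 1700/640 = 5760 m.

5760 m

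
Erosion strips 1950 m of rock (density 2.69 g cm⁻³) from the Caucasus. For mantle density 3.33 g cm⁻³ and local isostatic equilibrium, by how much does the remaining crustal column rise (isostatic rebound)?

1580 m

Unloading: uplift u = e ρ_c/ρ_m = 1950 m × 2.69/3.33 = 1580 m.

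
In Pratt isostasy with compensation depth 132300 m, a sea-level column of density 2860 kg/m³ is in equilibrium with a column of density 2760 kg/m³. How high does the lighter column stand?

ρ_ref D = ρ (D + h) → h = D (ρ_ref − ρ)/ρ.
h = 132300 m × (2860 − 2760)/2760 = 4790 m.

4790 m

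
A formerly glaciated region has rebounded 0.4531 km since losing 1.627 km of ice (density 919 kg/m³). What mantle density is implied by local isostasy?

ρ_m = ρ_ice t / u = 919 × 1.627 km/0.4531 km = 3300 kg/m³.

3300 kg/m³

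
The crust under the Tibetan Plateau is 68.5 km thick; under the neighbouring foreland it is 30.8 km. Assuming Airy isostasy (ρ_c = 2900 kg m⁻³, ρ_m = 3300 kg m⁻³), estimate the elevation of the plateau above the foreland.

Excess crust Δ = 68.5 km − 30.8 km = 37.7 km, split between elevation h and root r with h + r = Δ.
Airy balance ρ_c h = (ρ_m − ρ_c) r gives r = h ρ_c/(ρ_m − ρ_c), so h (1 + ρ_c/(ρ_m − ρ_c)) = Δ, i.e. h = Δ (ρ_m − ρ_c)/ρ_m.
h = 37.7 km × 400/3300 = 4.57 km.

4.57 km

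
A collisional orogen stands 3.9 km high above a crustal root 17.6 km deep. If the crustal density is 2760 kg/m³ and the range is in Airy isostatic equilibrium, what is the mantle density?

3370 kg/m³

Airy balance: ρ_c h = (ρ_m − ρ_c) r → ρ_m = ρ_c (1 + h/r).
ρ_m = 2760 × (1 + 3.9 km/17.6 km) = 3370 kg/m³.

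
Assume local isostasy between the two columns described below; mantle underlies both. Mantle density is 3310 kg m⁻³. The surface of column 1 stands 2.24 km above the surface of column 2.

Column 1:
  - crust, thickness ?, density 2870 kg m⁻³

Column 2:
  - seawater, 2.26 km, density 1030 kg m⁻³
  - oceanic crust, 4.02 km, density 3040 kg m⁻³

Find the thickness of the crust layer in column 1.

Take the compensation level at the base of the deeper column (depth z_c below the surface of column 1) and equate Σ ρ_i t_i down to z_c; mantle fills any gap and the z_c terms cancel.
Column 1: x×2870 + (z_c − 0 − x)×3310
Column 2: 2.24×0 + 2.26×1030 + 4.02×3040 + (z_c − 2.24 − 6.28)×3310
The z_c×3310 term appears on both sides and cancels. Collect the known terms of each column as K = Σ(ρt)_known − 3310 × (depth of known layers): K_1 = 0 − 3310×0 = 0; K_2 = 14548.6 − 3310×(2.24 + 6.28) = −13652.6.
Balance: K_1 − x×(3310 − 2870) = K_2, so x = (K_1 − K_2)/(3310 − 2870) = 13652.6/440 = 31 km.

31 km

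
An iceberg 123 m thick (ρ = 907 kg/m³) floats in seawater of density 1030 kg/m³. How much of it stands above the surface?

Floating equilibrium: submerged depth d = t ρ_obj/ρ_fluid = 123 m × 907/1030 = 108.3 m.
Freeboard = t − d = 123 m − 108.3 m = 14.7 m.

14.7 m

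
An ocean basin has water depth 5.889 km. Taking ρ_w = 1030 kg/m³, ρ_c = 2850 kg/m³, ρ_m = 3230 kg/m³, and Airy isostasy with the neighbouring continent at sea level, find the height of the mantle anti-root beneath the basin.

For local isostatic compensation: replacing crust with seawater at the top is compensated by replacing crust with mantle at the base: d (ρ_c − ρ_w) = a (ρ_m − ρ_c).
a = d (ρ_c − ρ_w)/(ρ_m − ρ_c) = 5.889 km × 1820/380 = 28.2 km.

28.2 km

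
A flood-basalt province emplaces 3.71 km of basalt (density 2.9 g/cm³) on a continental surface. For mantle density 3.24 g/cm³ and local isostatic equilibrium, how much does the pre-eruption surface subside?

Subaerial loading: s = t ρ_load / ρ_m.
s = 3.71 km × 2.9/3.24 = 3.32 km.

3.32 km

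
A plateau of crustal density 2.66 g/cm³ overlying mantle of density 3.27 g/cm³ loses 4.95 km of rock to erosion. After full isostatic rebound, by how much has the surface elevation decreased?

Rebound u = e ρ_c/ρ_m = 4.95 km × 2.66/3.27 = 4.027 km.
Net surface drop = e − u = 4.95 km − 4.027 km = e (ρ_m − ρ_c)/ρ_m = 0.923 km.

0.923 km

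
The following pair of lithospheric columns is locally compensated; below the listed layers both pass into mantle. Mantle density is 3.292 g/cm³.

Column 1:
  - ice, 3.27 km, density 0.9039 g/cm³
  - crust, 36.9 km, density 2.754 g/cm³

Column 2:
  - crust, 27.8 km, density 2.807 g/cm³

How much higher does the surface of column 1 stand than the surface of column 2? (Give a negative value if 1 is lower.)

For any compensation level in the mantle, the mantle terms cancel and isostasy reduces to e = (Σt_1 − Σt_2) − (Σ(ρt)_1 − Σ(ρt)_2) / ρ_m.
Σt_1 = 40.17 km; Σt_2 = 27.8 km; Σ(ρt)_1 = 104.578353; Σ(ρt)_2 = 78.0346 (in km·g/cm³).
e = (40.17 − 27.8) − (104.578353 − 78.0346) / 3.292 = 4.31 km.

4.31 km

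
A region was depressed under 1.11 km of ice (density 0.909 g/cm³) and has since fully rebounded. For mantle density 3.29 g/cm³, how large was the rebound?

0.307 km

Removing the load lets mantle flow back in; uplift u satisfies ρ_ice t = ρ_m u.
u = t ρ_ice/ρ_m = 1.11 km × 0.909/3.29 = 0.307 km.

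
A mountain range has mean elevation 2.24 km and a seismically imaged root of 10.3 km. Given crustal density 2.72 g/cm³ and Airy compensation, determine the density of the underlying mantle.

3.31 g/cm³

Airy balance: ρ_c h = (ρ_m − ρ_c) r → ρ_m = ρ_c (1 + h/r).
ρ_m = 2.72 × (1 + 2.24 km/10.3 km) = 3.31 g/cm³.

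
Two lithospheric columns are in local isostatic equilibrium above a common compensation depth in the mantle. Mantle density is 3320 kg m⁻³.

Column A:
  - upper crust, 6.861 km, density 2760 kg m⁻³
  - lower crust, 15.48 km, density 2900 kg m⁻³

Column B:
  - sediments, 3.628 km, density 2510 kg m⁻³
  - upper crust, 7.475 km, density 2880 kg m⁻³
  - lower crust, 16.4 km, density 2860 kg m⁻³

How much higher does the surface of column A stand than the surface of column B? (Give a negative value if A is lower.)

−1.03 km

For any compensation level in the mantle, the mantle terms cancel and isostasy reduces to e = (Σt_A − Σt_B) − (Σ(ρt)_A − Σ(ρt)_B) / ρ_m.
Σt_A = 22.341 km; Σt_B = 27.503 km; Σ(ρt)_A = 63828.36; Σ(ρt)_B = 77538.28 (in km·kg m⁻³).
e = (22.341 − 27.503) − (63828.36 − 77538.28) / 3320 = −1.03 km.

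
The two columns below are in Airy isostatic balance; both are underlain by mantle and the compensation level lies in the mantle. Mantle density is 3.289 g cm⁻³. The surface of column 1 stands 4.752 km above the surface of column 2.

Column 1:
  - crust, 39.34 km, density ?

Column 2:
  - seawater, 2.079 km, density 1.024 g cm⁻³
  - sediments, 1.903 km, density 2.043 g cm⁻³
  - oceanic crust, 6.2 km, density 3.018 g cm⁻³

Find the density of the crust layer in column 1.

Take the compensation level at the base of the deeper column (depth z_c below the surface of column 1) and equate Σ ρ_i t_i down to z_c; mantle fills any gap and the z_c terms cancel.
Column 1: 39.34×ρ + (z_c − 39.34)×3.289
Column 2: 4.752×0 + 2.079×1.024 + 1.903×2.043 + 6.2×3.018 + (z_c − 4.752 − 10.182)×3.289
The z_c×3.289 term appears on both sides and cancels. Collect the known terms of each column as K = Σ(ρt)_known − 3.289 × (depth of known layers): K_1 = 0 − 3.289×39.34 = −129.38926; K_2 = 24.728325 − 3.289×(4.752 + 10.182) = −24.389601.
Balance: K_1 + 39.34×ρ = K_2, so ρ = (K_2 − K_1)/39.34 = 105/39.34 = 2.67 g cm⁻³.

2.67 g cm⁻³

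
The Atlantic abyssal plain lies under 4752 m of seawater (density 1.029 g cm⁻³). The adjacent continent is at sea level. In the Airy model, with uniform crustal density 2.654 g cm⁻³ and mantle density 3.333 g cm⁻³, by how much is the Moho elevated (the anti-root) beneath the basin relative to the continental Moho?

Equating mass per unit area of the two columns: replacing crust with seawater at the top is compensated by replacing crust with mantle at the base: d (ρ_c − ρ_w) = a (ρ_m − ρ_c).
a = d (ρ_c − ρ_w)/(ρ_m − ρ_c) = 4752 m × 1.625/0.679 = 11400 m.

11400 m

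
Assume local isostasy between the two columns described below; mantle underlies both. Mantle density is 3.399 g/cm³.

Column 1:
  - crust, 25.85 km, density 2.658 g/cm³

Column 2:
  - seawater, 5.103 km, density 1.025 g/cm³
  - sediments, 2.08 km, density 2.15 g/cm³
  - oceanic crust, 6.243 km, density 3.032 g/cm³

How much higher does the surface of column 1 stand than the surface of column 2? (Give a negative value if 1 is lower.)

0.633 km

For any compensation level in the mantle, the mantle terms cancel and isostasy reduces to e = (Σt_1 − Σt_2) − (Σ(ρt)_1 − Σ(ρt)_2) / ρ_m.
Σt_1 = 25.85 km; Σt_2 = 13.426 km; Σ(ρt)_1 = 68.7093; Σ(ρt)_2 = 28.631351 (in km·g/cm³).
e = (25.85 − 13.426) − (68.7093 − 28.631351) / 3.399 = 0.633 km.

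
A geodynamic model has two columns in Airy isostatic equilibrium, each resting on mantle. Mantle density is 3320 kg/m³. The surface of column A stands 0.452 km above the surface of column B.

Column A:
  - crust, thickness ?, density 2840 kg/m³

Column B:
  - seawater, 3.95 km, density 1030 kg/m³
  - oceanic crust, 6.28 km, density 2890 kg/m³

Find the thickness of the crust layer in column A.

Take the compensation level at the base of the deeper column (depth z_c below the surface of column A) and equate Σ ρ_i t_i down to z_c; mantle fills any gap and the z_c terms cancel.
Column A: x×2840 + (z_c − 0 − x)×3320
Column B: 0.452×0 + 3.95×1030 + 6.28×2890 + (z_c − 0.452 − 10.23)×3320
The z_c×3320 term appears on both sides and cancels. Collect the known terms of each column as K = Σ(ρt)_known − 3320 × (depth of known layers): K_A = 0 − 3320×0 = 0; K_B = 22217.7 − 3320×(0.452 + 10.23) = −13246.54.
Balance: K_A − x×(3320 − 2840) = K_B, so x = (K_A − K_B)/(3320 − 2840) = 13246.5/480 = 27.6 km.

27.6 km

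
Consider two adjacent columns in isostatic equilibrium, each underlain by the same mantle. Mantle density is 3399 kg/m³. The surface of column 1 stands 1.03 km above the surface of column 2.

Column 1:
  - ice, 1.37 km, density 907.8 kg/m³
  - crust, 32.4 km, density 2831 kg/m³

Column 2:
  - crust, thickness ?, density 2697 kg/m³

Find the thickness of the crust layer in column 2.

Take the compensation level at the base of the deeper column (depth z_c below the surface of column 1) and equate Σ ρ_i t_i down to z_c; mantle fills any gap and the z_c terms cancel.
Column 1: 1.37×907.8 + 32.4×2831 + (z_c − 33.77)×3399
Column 2: 1.03×0 + x×2697 + (z_c − 1.03 − 0 − x)×3399
The z_c×3399 term appears on both sides and cancels. Collect the known terms of each column as K = Σ(ρt)_known − 3399 × (depth of known layers): K_1 = 92968.086 − 3399×33.77 = −21816.144; K_2 = 0 − 3399×(1.03 + 0) = −3500.97.
Balance: K_1 = K_2 − x×(3399 − 2697), so x = (K_2 − K_1)/(3399 − 2697) = 18315.2/702 = 26.1 km.

26.1 km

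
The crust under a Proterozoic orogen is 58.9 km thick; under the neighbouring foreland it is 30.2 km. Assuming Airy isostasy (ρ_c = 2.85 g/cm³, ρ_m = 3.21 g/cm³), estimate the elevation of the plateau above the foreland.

3.22 km

Excess crust Δ = 58.9 km − 30.2 km = 28.7 km, split between elevation h and root r with h + r = Δ.
Airy balance ρ_c h = (ρ_m − ρ_c) r gives r = h ρ_c/(ρ_m − ρ_c), so h (1 + ρ_c/(ρ_m − ρ_c)) = Δ, i.e. h = Δ (ρ_m − ρ_c)/ρ_m.
h = 28.7 km × 0.36/3.21 = 3.22 km.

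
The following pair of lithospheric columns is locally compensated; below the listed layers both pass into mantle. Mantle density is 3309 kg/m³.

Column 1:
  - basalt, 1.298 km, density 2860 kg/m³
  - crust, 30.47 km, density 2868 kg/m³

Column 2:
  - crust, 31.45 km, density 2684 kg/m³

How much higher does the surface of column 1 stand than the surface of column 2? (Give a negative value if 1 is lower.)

For any compensation level in the mantle, the mantle terms cancel and isostasy reduces to e = (Σt_1 − Σt_2) − (Σ(ρt)_1 − Σ(ρt)_2) / ρ_m.
Σt_1 = 31.768 km; Σt_2 = 31.45 km; Σ(ρt)_1 = 91100.24; Σ(ρt)_2 = 84411.8 (in km·kg/m³).
e = (31.768 − 31.45) − (91100.24 − 84411.8) / 3309 = −1.7 km.

−1.7 km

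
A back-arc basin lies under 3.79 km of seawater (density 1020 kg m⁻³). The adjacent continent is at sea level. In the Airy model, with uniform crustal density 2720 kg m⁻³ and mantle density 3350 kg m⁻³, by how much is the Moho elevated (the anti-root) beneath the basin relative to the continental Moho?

Isostatic balance requires: replacing crust with seawater at the top is compensated by replacing crust with mantle at the base: d (ρ_c − ρ_w) = a (ρ_m − ρ_c).
a = d (ρ_c − ρ_w)/(ρ_m − ρ_c) = 3.79 km × 1700/630 = 10.2 km.

10.2 km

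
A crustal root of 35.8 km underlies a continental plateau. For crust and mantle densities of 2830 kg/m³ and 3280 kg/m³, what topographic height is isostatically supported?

Isostatic balance requires: ρ_c h = (ρ_m − ρ_c) r.
h = r (ρ_m − ρ_c) / ρ_c = 35.8 km × (3280 − 2830) / 2830 = 5.69 km.

5.69 km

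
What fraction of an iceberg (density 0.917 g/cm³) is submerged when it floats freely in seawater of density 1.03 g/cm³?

Submerged fraction = ρ_obj/ρ_fluid = 0.917/1.03 = 0.89.

0.89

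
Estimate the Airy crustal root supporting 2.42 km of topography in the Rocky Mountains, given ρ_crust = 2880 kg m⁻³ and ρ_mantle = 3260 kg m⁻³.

18.3 km

By Archimedes' principle applied to the lithosphere: the weight of the topography is balanced by the buoyancy of the root, ρ_c h = (ρ_m − ρ_c) r.
r = h · ρ_c / (ρ_m − ρ_c) = 2.42 km × 2880 / (3260 − 2880) = 18.3 km.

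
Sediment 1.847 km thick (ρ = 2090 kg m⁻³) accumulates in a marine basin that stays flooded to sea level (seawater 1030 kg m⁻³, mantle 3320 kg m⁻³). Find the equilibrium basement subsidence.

0.855 km

Submarine loading: the sediment displaces seawater, and the subsidence is in turn flooded, so s (ρ_m − ρ_w) = t (ρ_sed − ρ_w).
s = 1.847 km × (2090 − 1030) / (3320 − 1030) = 0.855 km.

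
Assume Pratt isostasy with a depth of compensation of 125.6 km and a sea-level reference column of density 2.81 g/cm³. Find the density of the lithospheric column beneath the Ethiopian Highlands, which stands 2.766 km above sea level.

2.75 g/cm³

Pratt balance: ρ_ref D = ρ (D + h).
ρ = ρ_ref D/(D + h) = 2.81 × 125.6 km/(125.6 km + 2.766 km) = 2.75 g/cm³.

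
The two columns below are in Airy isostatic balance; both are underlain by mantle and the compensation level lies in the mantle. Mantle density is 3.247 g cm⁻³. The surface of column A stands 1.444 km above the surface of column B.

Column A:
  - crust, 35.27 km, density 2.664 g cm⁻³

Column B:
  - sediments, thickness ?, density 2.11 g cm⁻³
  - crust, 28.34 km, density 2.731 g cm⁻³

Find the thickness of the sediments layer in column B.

1.1 km

Take the compensation level at the base of the deeper column (depth z_c below the surface of column A) and equate Σ ρ_i t_i down to z_c; mantle fills any gap and the z_c terms cancel.
Column A: 35.27×2.664 + (z_c − 35.27)×3.247
Column B: 1.444×0 + x×2.11 + 28.34×2.731 + (z_c − 1.444 − 28.34 − x)×3.247
The z_c×3.247 term appears on both sides and cancels. Collect the known terms of each column as K = Σ(ρt)_known − 3.247 × (depth of known layers): K_A = 93.95928 − 3.247×35.27 = −20.56241; K_B = 77.39654 − 3.247×(1.444 + 28.34) = −19.312108.
Balance: K_A = K_B − x×(3.247 − 2.11), so x = (K_B − K_A)/(3.247 − 2.11) = 1.2503/1.137 = 1.1 km.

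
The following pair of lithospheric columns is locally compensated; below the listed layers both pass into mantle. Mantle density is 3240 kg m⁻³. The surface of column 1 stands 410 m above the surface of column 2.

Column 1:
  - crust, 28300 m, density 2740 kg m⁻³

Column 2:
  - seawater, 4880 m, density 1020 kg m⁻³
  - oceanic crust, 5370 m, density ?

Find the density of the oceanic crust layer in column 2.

2870 kg m⁻³

Take the compensation level at the base of the deeper column (depth z_c below the surface of column 1) and equate Σ ρ_i t_i down to z_c; mantle fills any gap and the z_c terms cancel.
Column 1: 28300×2740 + (z_c − 28300)×3240
Column 2: 410×0 + 4880×1020 + 5370×ρ + (z_c − 410 − 10250)×3240
The z_c×3240 term appears on both sides and cancels. Collect the known terms of each column as K = Σ(ρt)_known − 3240 × (depth of known layers): K_1 = 77542000 − 3240×28300 = −14150000; K_2 = 4977600 − 3240×(410 + 10250) = −29560800.
Balance: K_1 = K_2 + 5370×ρ, so ρ = (K_1 − K_2)/5370 = 15410800/5370 = 2870 kg m⁻³.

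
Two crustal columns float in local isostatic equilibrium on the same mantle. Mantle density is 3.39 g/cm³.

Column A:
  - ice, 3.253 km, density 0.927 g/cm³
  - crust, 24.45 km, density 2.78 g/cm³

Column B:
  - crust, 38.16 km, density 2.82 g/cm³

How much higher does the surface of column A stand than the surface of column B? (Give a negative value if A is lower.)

0.347 km

For any compensation level in the mantle, the mantle terms cancel and isostasy reduces to e = (Σt_A − Σt_B) − (Σ(ρt)_A − Σ(ρt)_B) / ρ_m.
Σt_A = 27.703 km; Σt_B = 38.16 km; Σ(ρt)_A = 70.986531; Σ(ρt)_B = 107.6112 (in km·g/cm³).
e = (27.703 − 38.16) − (70.986531 − 107.6112) / 3.39 = 0.347 km.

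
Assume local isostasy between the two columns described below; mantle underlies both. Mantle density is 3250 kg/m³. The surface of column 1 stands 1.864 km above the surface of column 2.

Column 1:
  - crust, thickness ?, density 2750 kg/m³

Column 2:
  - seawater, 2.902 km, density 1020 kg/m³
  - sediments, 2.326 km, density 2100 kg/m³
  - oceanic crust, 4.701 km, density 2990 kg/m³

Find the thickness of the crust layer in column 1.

Take the compensation level at the base of the deeper column (depth z_c below the surface of column 1) and equate Σ ρ_i t_i down to z_c; mantle fills any gap and the z_c terms cancel.
Column 1: x×2750 + (z_c − 0 − x)×3250
Column 2: 1.864×0 + 2.902×1020 + 2.326×2100 + 4.701×2990 + (z_c − 1.864 − 9.929)×3250
The z_c×3250 term appears on both sides and cancels. Collect the known terms of each column as K = Σ(ρt)_known − 3250 × (depth of known layers): K_1 = 0 − 3250×0 = 0; K_2 = 21900.63 − 3250×(1.864 + 9.929) = −16426.62.
Balance: K_1 − x×(3250 − 2750) = K_2, so x = (K_1 − K_2)/(3250 − 2750) = 16426.6/500 = 32.9 km.

32.9 km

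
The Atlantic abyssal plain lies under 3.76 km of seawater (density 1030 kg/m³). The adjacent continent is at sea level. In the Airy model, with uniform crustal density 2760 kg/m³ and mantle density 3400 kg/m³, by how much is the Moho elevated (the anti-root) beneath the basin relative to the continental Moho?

10.2 km

In Airy isostatic equilibrium: replacing crust with seawater at the top is compensated by replacing crust with mantle at the base: d (ρ_c − ρ_w) = a (ρ_m − ρ_c).
a = d (ρ_c − ρ_w)/(ρ_m − ρ_c) = 3.76 km × 1730/640 = 10.2 km.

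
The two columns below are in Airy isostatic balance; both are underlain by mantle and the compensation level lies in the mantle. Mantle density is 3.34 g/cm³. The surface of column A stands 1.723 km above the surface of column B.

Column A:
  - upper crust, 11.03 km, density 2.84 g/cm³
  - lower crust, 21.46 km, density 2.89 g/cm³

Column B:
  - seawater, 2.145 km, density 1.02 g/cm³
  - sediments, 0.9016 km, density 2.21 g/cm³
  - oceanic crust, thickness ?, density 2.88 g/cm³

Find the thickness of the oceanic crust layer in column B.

Take the compensation level at the base of the deeper column (depth z_c below the surface of column A) and equate Σ ρ_i t_i down to z_c; mantle fills any gap and the z_c terms cancel.
Column A: 11.03×2.84 + 21.46×2.89 + (z_c − 32.49)×3.34
Column B: 1.723×0 + 2.145×1.02 + 0.9016×2.21 + x×2.88 + (z_c − 1.723 − 3.0466 − x)×3.34
The z_c×3.34 term appears on both sides and cancels. Collect the known terms of each column as K = Σ(ρt)_known − 3.34 × (depth of known layers): K_A = 93.3446 − 3.34×32.49 = −15.172; K_B = 4.180436 − 3.34×(1.723 + 3.0466) = −11.750028.
Balance: K_A = K_B − x×(3.34 − 2.88), so x = (K_B − K_A)/(3.34 − 2.88) = 3.42197/0.46 = 7.44 km.

7.44 km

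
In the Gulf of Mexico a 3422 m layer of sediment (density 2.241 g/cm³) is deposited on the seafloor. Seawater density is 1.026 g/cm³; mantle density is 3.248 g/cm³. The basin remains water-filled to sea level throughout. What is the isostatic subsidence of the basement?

Submarine loading: the sediment displaces seawater, and the subsidence is in turn flooded, so s (ρ_m − ρ_w) = t (ρ_sed − ρ_w).
s = 3422 m × (2.241 − 1.026) / (3.248 − 1.026) = 1870 m.

1870 m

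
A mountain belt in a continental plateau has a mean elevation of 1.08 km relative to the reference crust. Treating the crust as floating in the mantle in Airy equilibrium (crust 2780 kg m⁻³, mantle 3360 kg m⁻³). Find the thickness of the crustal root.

Equating mass per unit area of the two columns: the weight of the topography is balanced by the buoyancy of the root, ρ_c h = (ρ_m − ρ_c) r.
r = h · ρ_c / (ρ_m − ρ_c) = 1.08 km × 2780 / (3360 − 2780) = 5.18 km.

5.18 km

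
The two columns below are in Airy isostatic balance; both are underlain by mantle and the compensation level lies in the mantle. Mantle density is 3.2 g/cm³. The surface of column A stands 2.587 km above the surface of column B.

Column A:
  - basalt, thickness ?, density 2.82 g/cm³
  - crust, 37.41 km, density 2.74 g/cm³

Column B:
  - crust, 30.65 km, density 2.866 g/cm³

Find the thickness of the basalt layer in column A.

3.44 km

Take the compensation level at the base of the deeper column (depth z_c below the surface of column A) and equate Σ ρ_i t_i down to z_c; mantle fills any gap and the z_c terms cancel.
Column A: x×2.82 + 37.41×2.74 + (z_c − 37.41 − x)×3.2
Column B: 2.587×0 + 30.65×2.866 + (z_c − 2.587 − 30.65)×3.2
The z_c×3.2 term appears on both sides and cancels. Collect the known terms of each column as K = Σ(ρt)_known − 3.2 × (depth of known layers): K_A = 102.5034 − 3.2×37.41 = −17.2086; K_B = 87.8429 − 3.2×(2.587 + 30.65) = −18.5155.
Balance: K_A − x×(3.2 − 2.82) = K_B, so x = (K_A − K_B)/(3.2 − 2.82) = 1.3069/0.38 = 3.44 km.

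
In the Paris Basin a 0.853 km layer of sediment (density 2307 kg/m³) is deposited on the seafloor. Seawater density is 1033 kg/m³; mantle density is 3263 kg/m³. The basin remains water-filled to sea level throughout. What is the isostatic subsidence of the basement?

Submarine loading: the sediment displaces seawater, and the subsidence is in turn flooded, so s (ρ_m − ρ_w) = t (ρ_sed − ρ_w).
s = 0.853 km × (2307 − 1033) / (3263 − 1033) = 0.487 km.

0.487 km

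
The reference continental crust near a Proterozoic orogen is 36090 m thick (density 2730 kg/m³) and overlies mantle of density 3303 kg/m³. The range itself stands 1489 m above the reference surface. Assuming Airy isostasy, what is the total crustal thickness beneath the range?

Root depth r = h ρ_c / (ρ_m − ρ_c) = 1489 m × 2730 / 573 = 7094 m.
Total thickness = T + h + r = 36090 m + 1489 m + 7094 m = 44700 m.

44700 m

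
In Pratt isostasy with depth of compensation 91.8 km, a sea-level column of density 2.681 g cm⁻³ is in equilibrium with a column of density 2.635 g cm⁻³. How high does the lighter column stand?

ρ_ref D = ρ (D + h) → h = D (ρ_ref − ρ)/ρ.
h = 91.8 km × (2.681 − 2.635)/2.635 = 1.6 km.

1.6 km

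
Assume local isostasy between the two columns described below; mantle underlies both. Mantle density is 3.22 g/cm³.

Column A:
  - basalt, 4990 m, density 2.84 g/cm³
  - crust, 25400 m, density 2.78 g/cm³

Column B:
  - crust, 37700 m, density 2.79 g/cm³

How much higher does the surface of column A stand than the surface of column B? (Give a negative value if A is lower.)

−975 m

For any compensation level in the mantle, the mantle terms cancel and isostasy reduces to e = (Σt_A − Σt_B) − (Σ(ρt)_A − Σ(ρt)_B) / ρ_m.
Σt_A = 30390 m; Σt_B = 37700 m; Σ(ρt)_A = 84783.6; Σ(ρt)_B = 105183 (in m·g/cm³).
e = (30390 − 37700) − (84783.6 − 105183) / 3.22 = −975 m.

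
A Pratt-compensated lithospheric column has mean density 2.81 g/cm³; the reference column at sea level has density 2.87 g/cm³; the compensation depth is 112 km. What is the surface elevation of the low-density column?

ρ_ref D = ρ (D + h) → h = D (ρ_ref − ρ)/ρ.
h = 112 km × (2.87 − 2.81)/2.81 = 2.39 km.

2.39 km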